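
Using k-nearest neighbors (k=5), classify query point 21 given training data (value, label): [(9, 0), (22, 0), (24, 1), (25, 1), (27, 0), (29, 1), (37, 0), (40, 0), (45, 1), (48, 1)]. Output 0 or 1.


Distances from query 21:
Point 22 (class 0): distance = 1
Point 24 (class 1): distance = 3
Point 25 (class 1): distance = 4
Point 27 (class 0): distance = 6
Point 29 (class 1): distance = 8
K=5 nearest neighbors: classes = [0, 1, 1, 0, 1]
Votes for class 1: 3 / 5
Majority vote => class 1

1


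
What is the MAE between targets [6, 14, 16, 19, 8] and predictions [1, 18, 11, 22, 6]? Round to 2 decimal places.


Absolute errors: [5, 4, 5, 3, 2]
Sum of absolute errors = 19
MAE = 19 / 5 = 3.80

3.80


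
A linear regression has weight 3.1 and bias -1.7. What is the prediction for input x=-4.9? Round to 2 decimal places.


y = 3.1 * -4.9 + (-1.7)
= -15.19 + (-1.7)
= -16.89

-16.89


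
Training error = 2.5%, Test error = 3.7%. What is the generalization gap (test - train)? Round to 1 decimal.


Generalization gap = test_error - train_error
= 3.7 - 2.5
= 1.2%
A small gap suggests good generalization.

1.2


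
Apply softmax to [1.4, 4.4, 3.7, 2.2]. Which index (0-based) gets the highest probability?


Softmax is a monotonic transformation, so it preserves the argmax.
We need to find the index of the maximum logit.
Index 0: 1.4
Index 1: 4.4
Index 2: 3.7
Index 3: 2.2
Maximum logit = 4.4 at index 1

1


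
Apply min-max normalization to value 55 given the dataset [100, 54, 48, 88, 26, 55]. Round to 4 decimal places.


Min = 26, Max = 100
Range = 100 - 26 = 74
Scaled = (x - min) / (max - min)
= (55 - 26) / 74
= 29 / 74
= 0.3919

0.3919


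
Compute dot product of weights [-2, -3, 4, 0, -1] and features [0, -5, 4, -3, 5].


Element-wise products:
-2 * 0 = 0
-3 * -5 = 15
4 * 4 = 16
0 * -3 = 0
-1 * 5 = -5
Sum = 0 + 15 + 16 + 0 + -5
= 26

26


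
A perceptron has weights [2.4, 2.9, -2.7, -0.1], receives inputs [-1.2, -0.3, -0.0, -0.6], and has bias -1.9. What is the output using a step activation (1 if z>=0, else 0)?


z = w . x + b
= 2.4*-1.2 + 2.9*-0.3 + -2.7*-0.0 + -0.1*-0.6 + -1.9
= -2.88 + -0.87 + 0.0 + 0.06 + -1.9
= -3.69 + -1.9
= -5.59
Since z = -5.59 < 0, output = 0

0


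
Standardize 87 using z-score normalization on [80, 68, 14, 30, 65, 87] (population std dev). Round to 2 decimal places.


Mean = (80 + 68 + 14 + 30 + 65 + 87) / 6 = 57.3333
Variance = sum((x_i - mean)^2) / n = 698.5556
Std = sqrt(698.5556) = 26.4302
Z = (x - mean) / std
= (87 - 57.3333) / 26.4302
= 29.6667 / 26.4302
= 1.12

1.12


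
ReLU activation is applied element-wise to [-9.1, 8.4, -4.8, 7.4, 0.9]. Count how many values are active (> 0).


ReLU(x) = max(0, x) for each element:
ReLU(-9.1) = 0
ReLU(8.4) = 8.4
ReLU(-4.8) = 0
ReLU(7.4) = 7.4
ReLU(0.9) = 0.9
Active neurons (>0): 3

3


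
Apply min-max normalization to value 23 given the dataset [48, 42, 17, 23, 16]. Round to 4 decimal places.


Min = 16, Max = 48
Range = 48 - 16 = 32
Scaled = (x - min) / (max - min)
= (23 - 16) / 32
= 7 / 32
= 0.2188

0.2188


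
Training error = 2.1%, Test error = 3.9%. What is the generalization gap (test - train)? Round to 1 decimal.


Generalization gap = test_error - train_error
= 3.9 - 2.1
= 1.8%
A small gap suggests good generalization.

1.8


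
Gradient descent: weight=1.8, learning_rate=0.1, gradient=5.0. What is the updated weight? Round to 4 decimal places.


w_new = w_old - lr * gradient
= 1.8 - 0.1 * 5.0
= 1.8 - (0.5)
= 1.3000

1.3000


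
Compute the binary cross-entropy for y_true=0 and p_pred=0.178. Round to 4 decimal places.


For y=0: Loss = -log(1-p)
= -log(1 - 0.178)
= -log(0.822)
= -(-0.196)
= 0.1960

0.1960


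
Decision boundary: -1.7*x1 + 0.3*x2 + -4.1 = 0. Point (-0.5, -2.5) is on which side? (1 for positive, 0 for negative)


Compute -1.7 * -0.5 + 0.3 * -2.5 + -4.1
= 0.85 + -0.75 + -4.1
= -4.0
Since -4.0 < 0, the point is on the negative side.

0


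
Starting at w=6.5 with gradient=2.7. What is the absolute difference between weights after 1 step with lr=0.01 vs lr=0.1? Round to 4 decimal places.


With lr=0.01: w_new = 6.5 - 0.01 * 2.7 = 6.473
With lr=0.1: w_new = 6.5 - 0.1 * 2.7 = 6.23
Absolute difference = |6.473 - 6.23|
= 0.2430

0.2430


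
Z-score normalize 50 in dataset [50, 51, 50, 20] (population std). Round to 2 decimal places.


Mean = (50 + 51 + 50 + 20) / 4 = 42.75
Variance = sum((x_i - mean)^2) / n = 172.6875
Std = sqrt(172.6875) = 13.1411
Z = (x - mean) / std
= (50 - 42.75) / 13.1411
= 7.25 / 13.1411
= 0.55

0.55


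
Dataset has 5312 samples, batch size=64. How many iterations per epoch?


Iterations per epoch = dataset_size / batch_size
= 5312 / 64
= 83

83


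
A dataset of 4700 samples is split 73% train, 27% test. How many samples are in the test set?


Train samples = 4700 * 73% = 3431
Test samples = 4700 - 3431
= 1269

1269


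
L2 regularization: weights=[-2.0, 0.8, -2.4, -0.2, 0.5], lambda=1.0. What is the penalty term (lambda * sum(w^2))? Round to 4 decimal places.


Squaring each weight:
(-2.0)^2 = 4.0
0.8^2 = 0.64
(-2.4)^2 = 5.76
(-0.2)^2 = 0.04
0.5^2 = 0.25
Sum of squares = 10.69
Penalty = 1.0 * 10.69 = 10.6900

10.6900


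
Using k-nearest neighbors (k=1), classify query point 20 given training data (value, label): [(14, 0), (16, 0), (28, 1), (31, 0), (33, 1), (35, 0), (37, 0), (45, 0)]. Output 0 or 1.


Distances from query 20:
Point 16 (class 0): distance = 4
K=1 nearest neighbors: classes = [0]
Votes for class 1: 0 / 1
Majority vote => class 0

0


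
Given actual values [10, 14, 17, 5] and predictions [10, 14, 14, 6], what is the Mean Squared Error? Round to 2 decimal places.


Differences: [0, 0, 3, -1]
Squared errors: [0, 0, 9, 1]
Sum of squared errors = 10
MSE = 10 / 4 = 2.50

2.50


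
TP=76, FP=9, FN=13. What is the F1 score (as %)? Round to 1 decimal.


Precision = TP / (TP + FP) = 76 / 85 = 0.8941
Recall = TP / (TP + FN) = 76 / 89 = 0.8539
F1 = 2 * P * R / (P + R)
= 2 * 0.8941 * 0.8539 / (0.8941 + 0.8539)
= 1.527 / 1.7481
= 0.8736
As percentage: 87.4%

87.4


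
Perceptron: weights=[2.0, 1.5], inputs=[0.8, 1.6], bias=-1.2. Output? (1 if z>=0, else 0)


z = w . x + b
= 2.0*0.8 + 1.5*1.6 + -1.2
= 1.6 + 2.4 + -1.2
= 4.0 + -1.2
= 2.8
Since z = 2.8 >= 0, output = 1

1


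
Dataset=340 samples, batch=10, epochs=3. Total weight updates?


Iterations per epoch = 340 / 10 = 34
Total updates = iterations_per_epoch * epochs
= 34 * 3
= 102

102


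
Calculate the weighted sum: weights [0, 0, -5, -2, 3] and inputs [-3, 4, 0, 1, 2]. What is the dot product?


Element-wise products:
0 * -3 = 0
0 * 4 = 0
-5 * 0 = 0
-2 * 1 = -2
3 * 2 = 6
Sum = 0 + 0 + 0 + -2 + 6
= 4

4


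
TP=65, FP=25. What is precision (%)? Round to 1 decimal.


Precision = TP / (TP + FP) * 100
= 65 / (65 + 25)
= 65 / 90
= 0.7222
= 72.2%

72.2


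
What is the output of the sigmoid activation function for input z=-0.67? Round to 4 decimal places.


sigmoid(z) = 1 / (1 + exp(-z))
exp(-(-0.67)) = exp(0.67) = 1.9542
1 + 1.9542 = 2.9542
1 / 2.9542 = 0.3385

0.3385


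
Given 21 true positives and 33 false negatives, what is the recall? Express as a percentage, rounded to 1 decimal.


Recall = TP / (TP + FN) * 100
= 21 / (21 + 33)
= 21 / 54
= 0.3889
= 38.9%

38.9


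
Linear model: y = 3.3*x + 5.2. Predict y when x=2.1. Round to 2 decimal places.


y = 3.3 * 2.1 + (5.2)
= 6.93 + (5.2)
= 12.13

12.13


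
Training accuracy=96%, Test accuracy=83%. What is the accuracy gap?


Gap = train_accuracy - test_accuracy
= 96 - 83
= 13%
This gap suggests the model is overfitting.

13


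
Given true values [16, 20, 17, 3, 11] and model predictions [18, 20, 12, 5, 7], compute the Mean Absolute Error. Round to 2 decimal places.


Absolute errors: [2, 0, 5, 2, 4]
Sum of absolute errors = 13
MAE = 13 / 5 = 2.60

2.60


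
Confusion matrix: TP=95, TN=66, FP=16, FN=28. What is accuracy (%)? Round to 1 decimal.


Accuracy = (TP + TN) / (TP + TN + FP + FN) * 100
= (95 + 66) / (95 + 66 + 16 + 28)
= 161 / 205
= 0.7854
= 78.5%

78.5


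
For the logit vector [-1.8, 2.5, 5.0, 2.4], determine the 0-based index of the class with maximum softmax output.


Softmax is a monotonic transformation, so it preserves the argmax.
We need to find the index of the maximum logit.
Index 0: -1.8
Index 1: 2.5
Index 2: 5.0
Index 3: 2.4
Maximum logit = 5.0 at index 2

2


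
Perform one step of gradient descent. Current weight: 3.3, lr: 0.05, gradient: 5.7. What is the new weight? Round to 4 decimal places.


w_new = w_old - lr * gradient
= 3.3 - 0.05 * 5.7
= 3.3 - (0.285)
= 3.0150

3.0150


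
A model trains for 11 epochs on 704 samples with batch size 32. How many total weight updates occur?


Iterations per epoch = 704 / 32 = 22
Total updates = iterations_per_epoch * epochs
= 22 * 11
= 242

242


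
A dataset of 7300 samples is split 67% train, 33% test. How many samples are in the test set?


Train samples = 7300 * 67% = 4891
Test samples = 7300 - 4891
= 2409

2409


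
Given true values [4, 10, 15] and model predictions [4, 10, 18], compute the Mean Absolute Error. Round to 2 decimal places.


Absolute errors: [0, 0, 3]
Sum of absolute errors = 3
MAE = 3 / 3 = 1.00

1.00


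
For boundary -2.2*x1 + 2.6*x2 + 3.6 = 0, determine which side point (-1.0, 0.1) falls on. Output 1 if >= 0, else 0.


Compute -2.2 * -1.0 + 2.6 * 0.1 + 3.6
= 2.2 + 0.26 + 3.6
= 6.06
Since 6.06 >= 0, the point is on the positive side.

1


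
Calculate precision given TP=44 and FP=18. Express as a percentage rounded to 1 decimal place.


Precision = TP / (TP + FP) * 100
= 44 / (44 + 18)
= 44 / 62
= 0.7097
= 71.0%

71.0


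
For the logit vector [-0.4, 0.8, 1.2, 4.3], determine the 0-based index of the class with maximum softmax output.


Softmax is a monotonic transformation, so it preserves the argmax.
We need to find the index of the maximum logit.
Index 0: -0.4
Index 1: 0.8
Index 2: 1.2
Index 3: 4.3
Maximum logit = 4.3 at index 3

3


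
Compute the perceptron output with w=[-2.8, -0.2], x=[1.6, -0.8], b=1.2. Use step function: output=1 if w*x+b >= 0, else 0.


z = w . x + b
= -2.8*1.6 + -0.2*-0.8 + 1.2
= -4.48 + 0.16 + 1.2
= -4.32 + 1.2
= -3.12
Since z = -3.12 < 0, output = 0

0


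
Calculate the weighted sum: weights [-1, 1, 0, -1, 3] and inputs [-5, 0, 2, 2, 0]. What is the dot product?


Element-wise products:
-1 * -5 = 5
1 * 0 = 0
0 * 2 = 0
-1 * 2 = -2
3 * 0 = 0
Sum = 5 + 0 + 0 + -2 + 0
= 3

3


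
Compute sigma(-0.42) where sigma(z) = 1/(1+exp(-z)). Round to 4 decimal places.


sigmoid(z) = 1 / (1 + exp(-z))
exp(-(-0.42)) = exp(0.42) = 1.522
1 + 1.522 = 2.522
1 / 2.522 = 0.3965

0.3965


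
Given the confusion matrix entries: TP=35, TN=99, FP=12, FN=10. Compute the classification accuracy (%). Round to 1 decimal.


Accuracy = (TP + TN) / (TP + TN + FP + FN) * 100
= (35 + 99) / (35 + 99 + 12 + 10)
= 134 / 156
= 0.859
= 85.9%

85.9


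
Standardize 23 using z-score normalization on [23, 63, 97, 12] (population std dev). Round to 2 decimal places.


Mean = (23 + 63 + 97 + 12) / 4 = 48.75
Variance = sum((x_i - mean)^2) / n = 1136.1875
Std = sqrt(1136.1875) = 33.7074
Z = (x - mean) / std
= (23 - 48.75) / 33.7074
= -25.75 / 33.7074
= -0.76

-0.76


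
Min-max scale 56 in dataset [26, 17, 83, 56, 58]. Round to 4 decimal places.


Min = 17, Max = 83
Range = 83 - 17 = 66
Scaled = (x - min) / (max - min)
= (56 - 17) / 66
= 39 / 66
= 0.5909

0.5909


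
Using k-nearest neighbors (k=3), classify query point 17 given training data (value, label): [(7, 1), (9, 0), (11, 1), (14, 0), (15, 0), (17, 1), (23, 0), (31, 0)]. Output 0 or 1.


Distances from query 17:
Point 17 (class 1): distance = 0
Point 15 (class 0): distance = 2
Point 14 (class 0): distance = 3
K=3 nearest neighbors: classes = [1, 0, 0]
Votes for class 1: 1 / 3
Majority vote => class 0

0


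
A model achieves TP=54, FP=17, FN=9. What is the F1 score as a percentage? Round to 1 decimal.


Precision = TP / (TP + FP) = 54 / 71 = 0.7606
Recall = TP / (TP + FN) = 54 / 63 = 0.8571
F1 = 2 * P * R / (P + R)
= 2 * 0.7606 * 0.8571 / (0.7606 + 0.8571)
= 1.3038 / 1.6177
= 0.806
As percentage: 80.6%

80.6


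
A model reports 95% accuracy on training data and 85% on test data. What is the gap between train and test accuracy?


Gap = train_accuracy - test_accuracy
= 95 - 85
= 10%
This moderate gap may indicate mild overfitting.

10


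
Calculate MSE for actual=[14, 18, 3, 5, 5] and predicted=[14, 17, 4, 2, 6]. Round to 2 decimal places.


Differences: [0, 1, -1, 3, -1]
Squared errors: [0, 1, 1, 9, 1]
Sum of squared errors = 12
MSE = 12 / 5 = 2.40

2.40


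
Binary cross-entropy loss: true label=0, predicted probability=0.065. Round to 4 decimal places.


For y=0: Loss = -log(1-p)
= -log(1 - 0.065)
= -log(0.935)
= -(-0.0672)
= 0.0672

0.0672


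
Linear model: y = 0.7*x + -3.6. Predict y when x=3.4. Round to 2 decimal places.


y = 0.7 * 3.4 + (-3.6)
= 2.38 + (-3.6)
= -1.22

-1.22


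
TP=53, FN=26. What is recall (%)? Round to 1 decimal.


Recall = TP / (TP + FN) * 100
= 53 / (53 + 26)
= 53 / 79
= 0.6709
= 67.1%

67.1


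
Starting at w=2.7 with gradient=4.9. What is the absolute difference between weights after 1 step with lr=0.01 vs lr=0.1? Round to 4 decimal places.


With lr=0.01: w_new = 2.7 - 0.01 * 4.9 = 2.651
With lr=0.1: w_new = 2.7 - 0.1 * 4.9 = 2.21
Absolute difference = |2.651 - 2.21|
= 0.4410

0.4410


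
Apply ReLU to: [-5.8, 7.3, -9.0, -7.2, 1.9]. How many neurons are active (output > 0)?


ReLU(x) = max(0, x) for each element:
ReLU(-5.8) = 0
ReLU(7.3) = 7.3
ReLU(-9.0) = 0
ReLU(-7.2) = 0
ReLU(1.9) = 1.9
Active neurons (>0): 2

2


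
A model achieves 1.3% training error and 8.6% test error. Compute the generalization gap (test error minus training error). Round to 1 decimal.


Generalization gap = test_error - train_error
= 8.6 - 1.3
= 7.3%
A moderate gap.

7.3


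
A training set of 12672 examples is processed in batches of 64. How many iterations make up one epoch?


Iterations per epoch = dataset_size / batch_size
= 12672 / 64
= 198

198


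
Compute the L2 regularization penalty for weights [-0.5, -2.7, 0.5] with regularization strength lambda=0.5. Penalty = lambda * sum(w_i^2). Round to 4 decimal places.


Squaring each weight:
(-0.5)^2 = 0.25
(-2.7)^2 = 7.29
0.5^2 = 0.25
Sum of squares = 7.79
Penalty = 0.5 * 7.79 = 3.8950

3.8950


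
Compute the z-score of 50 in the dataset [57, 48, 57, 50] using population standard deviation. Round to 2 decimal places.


Mean = (57 + 48 + 57 + 50) / 4 = 53.0
Variance = sum((x_i - mean)^2) / n = 16.5
Std = sqrt(16.5) = 4.062
Z = (x - mean) / std
= (50 - 53.0) / 4.062
= -3.0 / 4.062
= -0.74

-0.74


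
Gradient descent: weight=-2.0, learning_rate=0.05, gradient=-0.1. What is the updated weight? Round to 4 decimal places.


w_new = w_old - lr * gradient
= -2.0 - 0.05 * -0.1
= -2.0 - (-0.005)
= -1.9950

-1.9950


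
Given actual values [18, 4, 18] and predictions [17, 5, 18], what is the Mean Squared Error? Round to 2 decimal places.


Differences: [1, -1, 0]
Squared errors: [1, 1, 0]
Sum of squared errors = 2
MSE = 2 / 3 = 0.67

0.67


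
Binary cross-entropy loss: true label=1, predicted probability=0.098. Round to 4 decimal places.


For y=1: Loss = -log(p)
= -log(0.098)
= -(-2.3228)
= 2.3228

2.3228


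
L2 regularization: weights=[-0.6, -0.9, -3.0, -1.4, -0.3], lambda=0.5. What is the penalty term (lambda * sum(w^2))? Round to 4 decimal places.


Squaring each weight:
(-0.6)^2 = 0.36
(-0.9)^2 = 0.81
(-3.0)^2 = 9.0
(-1.4)^2 = 1.96
(-0.3)^2 = 0.09
Sum of squares = 12.22
Penalty = 0.5 * 12.22 = 6.1100

6.1100


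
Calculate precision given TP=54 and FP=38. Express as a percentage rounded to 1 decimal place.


Precision = TP / (TP + FP) * 100
= 54 / (54 + 38)
= 54 / 92
= 0.587
= 58.7%

58.7


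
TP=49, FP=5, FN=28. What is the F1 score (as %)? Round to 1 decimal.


Precision = TP / (TP + FP) = 49 / 54 = 0.9074
Recall = TP / (TP + FN) = 49 / 77 = 0.6364
F1 = 2 * P * R / (P + R)
= 2 * 0.9074 * 0.6364 / (0.9074 + 0.6364)
= 1.1549 / 1.5438
= 0.7481
As percentage: 74.8%

74.8


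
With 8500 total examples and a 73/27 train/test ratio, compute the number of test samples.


Train samples = 8500 * 73% = 6205
Test samples = 8500 - 6205
= 2295

2295


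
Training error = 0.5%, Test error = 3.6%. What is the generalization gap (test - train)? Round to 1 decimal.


Generalization gap = test_error - train_error
= 3.6 - 0.5
= 3.1%
A moderate gap.

3.1


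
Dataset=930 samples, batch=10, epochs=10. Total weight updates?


Iterations per epoch = 930 / 10 = 93
Total updates = iterations_per_epoch * epochs
= 93 * 10
= 930

930


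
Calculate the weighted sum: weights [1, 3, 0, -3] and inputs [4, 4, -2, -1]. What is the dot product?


Element-wise products:
1 * 4 = 4
3 * 4 = 12
0 * -2 = 0
-3 * -1 = 3
Sum = 4 + 12 + 0 + 3
= 19

19


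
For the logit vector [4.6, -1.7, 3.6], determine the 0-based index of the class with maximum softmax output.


Softmax is a monotonic transformation, so it preserves the argmax.
We need to find the index of the maximum logit.
Index 0: 4.6
Index 1: -1.7
Index 2: 3.6
Maximum logit = 4.6 at index 0

0


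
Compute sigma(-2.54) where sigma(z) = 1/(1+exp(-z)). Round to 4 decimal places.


sigmoid(z) = 1 / (1 + exp(-z))
exp(-(-2.54)) = exp(2.54) = 12.6797
1 + 12.6797 = 13.6797
1 / 13.6797 = 0.0731

0.0731


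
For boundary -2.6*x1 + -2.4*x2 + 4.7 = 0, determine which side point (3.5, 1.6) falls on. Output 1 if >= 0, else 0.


Compute -2.6 * 3.5 + -2.4 * 1.6 + 4.7
= -9.1 + -3.84 + 4.7
= -8.24
Since -8.24 < 0, the point is on the negative side.

0


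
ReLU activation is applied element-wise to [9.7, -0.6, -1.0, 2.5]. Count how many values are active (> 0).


ReLU(x) = max(0, x) for each element:
ReLU(9.7) = 9.7
ReLU(-0.6) = 0
ReLU(-1.0) = 0
ReLU(2.5) = 2.5
Active neurons (>0): 2

2


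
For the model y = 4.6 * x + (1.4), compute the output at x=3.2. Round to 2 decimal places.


y = 4.6 * 3.2 + (1.4)
= 14.72 + (1.4)
= 16.12

16.12


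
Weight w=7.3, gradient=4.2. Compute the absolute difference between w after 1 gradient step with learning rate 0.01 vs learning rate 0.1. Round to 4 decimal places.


With lr=0.01: w_new = 7.3 - 0.01 * 4.2 = 7.258
With lr=0.1: w_new = 7.3 - 0.1 * 4.2 = 6.88
Absolute difference = |7.258 - 6.88|
= 0.3780

0.3780


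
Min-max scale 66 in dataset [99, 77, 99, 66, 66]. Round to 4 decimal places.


Min = 66, Max = 99
Range = 99 - 66 = 33
Scaled = (x - min) / (max - min)
= (66 - 66) / 33
= 0 / 33
= 0.0000

0.0000


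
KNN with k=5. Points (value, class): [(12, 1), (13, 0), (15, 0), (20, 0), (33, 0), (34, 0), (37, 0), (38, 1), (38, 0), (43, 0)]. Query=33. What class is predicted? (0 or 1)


Distances from query 33:
Point 33 (class 0): distance = 0
Point 34 (class 0): distance = 1
Point 37 (class 0): distance = 4
Point 38 (class 0): distance = 5
Point 38 (class 1): distance = 5
K=5 nearest neighbors: classes = [0, 0, 0, 0, 1]
Votes for class 1: 1 / 5
Majority vote => class 0

0


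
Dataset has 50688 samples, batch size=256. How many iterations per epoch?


Iterations per epoch = dataset_size / batch_size
= 50688 / 256
= 198

198


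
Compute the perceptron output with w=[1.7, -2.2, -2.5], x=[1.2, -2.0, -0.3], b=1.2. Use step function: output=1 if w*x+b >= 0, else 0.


z = w . x + b
= 1.7*1.2 + -2.2*-2.0 + -2.5*-0.3 + 1.2
= 2.04 + 4.4 + 0.75 + 1.2
= 7.19 + 1.2
= 8.39
Since z = 8.39 >= 0, output = 1

1


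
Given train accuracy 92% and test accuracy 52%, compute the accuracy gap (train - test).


Gap = train_accuracy - test_accuracy
= 92 - 52
= 40%
This large gap strongly indicates overfitting.

40


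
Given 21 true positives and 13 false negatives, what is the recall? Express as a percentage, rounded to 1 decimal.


Recall = TP / (TP + FN) * 100
= 21 / (21 + 13)
= 21 / 34
= 0.6176
= 61.8%

61.8


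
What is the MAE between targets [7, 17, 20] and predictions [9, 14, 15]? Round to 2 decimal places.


Absolute errors: [2, 3, 5]
Sum of absolute errors = 10
MAE = 10 / 3 = 3.33

3.33


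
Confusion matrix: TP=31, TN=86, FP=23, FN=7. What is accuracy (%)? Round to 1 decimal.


Accuracy = (TP + TN) / (TP + TN + FP + FN) * 100
= (31 + 86) / (31 + 86 + 23 + 7)
= 117 / 147
= 0.7959
= 79.6%

79.6


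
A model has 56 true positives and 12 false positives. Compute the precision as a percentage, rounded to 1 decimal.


Precision = TP / (TP + FP) * 100
= 56 / (56 + 12)
= 56 / 68
= 0.8235
= 82.4%

82.4


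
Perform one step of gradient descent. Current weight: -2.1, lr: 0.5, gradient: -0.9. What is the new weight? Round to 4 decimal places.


w_new = w_old - lr * gradient
= -2.1 - 0.5 * -0.9
= -2.1 - (-0.45)
= -1.6500

-1.6500


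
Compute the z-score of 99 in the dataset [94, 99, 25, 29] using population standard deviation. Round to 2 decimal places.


Mean = (94 + 99 + 25 + 29) / 4 = 61.75
Variance = sum((x_i - mean)^2) / n = 1212.6875
Std = sqrt(1212.6875) = 34.8237
Z = (x - mean) / std
= (99 - 61.75) / 34.8237
= 37.25 / 34.8237
= 1.07

1.07


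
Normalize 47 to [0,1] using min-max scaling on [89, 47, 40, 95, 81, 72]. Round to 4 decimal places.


Min = 40, Max = 95
Range = 95 - 40 = 55
Scaled = (x - min) / (max - min)
= (47 - 40) / 55
= 7 / 55
= 0.1273

0.1273


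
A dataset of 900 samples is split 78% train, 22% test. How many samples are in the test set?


Train samples = 900 * 78% = 702
Test samples = 900 - 702
= 198

198


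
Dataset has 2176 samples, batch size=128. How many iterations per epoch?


Iterations per epoch = dataset_size / batch_size
= 2176 / 128
= 17

17


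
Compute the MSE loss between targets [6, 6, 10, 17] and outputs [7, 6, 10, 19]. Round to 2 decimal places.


Differences: [-1, 0, 0, -2]
Squared errors: [1, 0, 0, 4]
Sum of squared errors = 5
MSE = 5 / 4 = 1.25

1.25


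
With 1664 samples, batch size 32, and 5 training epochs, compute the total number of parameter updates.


Iterations per epoch = 1664 / 32 = 52
Total updates = iterations_per_epoch * epochs
= 52 * 5
= 260

260


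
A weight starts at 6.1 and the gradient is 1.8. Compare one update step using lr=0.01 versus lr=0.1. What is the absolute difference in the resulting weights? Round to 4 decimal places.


With lr=0.01: w_new = 6.1 - 0.01 * 1.8 = 6.082
With lr=0.1: w_new = 6.1 - 0.1 * 1.8 = 5.92
Absolute difference = |6.082 - 5.92|
= 0.1620

0.1620


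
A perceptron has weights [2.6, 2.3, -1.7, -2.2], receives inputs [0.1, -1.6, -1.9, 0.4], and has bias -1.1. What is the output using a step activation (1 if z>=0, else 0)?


z = w . x + b
= 2.6*0.1 + 2.3*-1.6 + -1.7*-1.9 + -2.2*0.4 + -1.1
= 0.26 + -3.68 + 3.23 + -0.88 + -1.1
= -1.07 + -1.1
= -2.17
Since z = -2.17 < 0, output = 0

0


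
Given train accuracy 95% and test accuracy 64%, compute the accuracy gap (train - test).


Gap = train_accuracy - test_accuracy
= 95 - 64
= 31%
This large gap strongly indicates overfitting.

31


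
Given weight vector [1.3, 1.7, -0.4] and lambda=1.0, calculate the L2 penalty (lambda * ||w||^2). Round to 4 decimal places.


Squaring each weight:
1.3^2 = 1.69
1.7^2 = 2.89
(-0.4)^2 = 0.16
Sum of squares = 4.74
Penalty = 1.0 * 4.74 = 4.7400

4.7400


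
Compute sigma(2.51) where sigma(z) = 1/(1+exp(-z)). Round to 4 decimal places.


sigmoid(z) = 1 / (1 + exp(-z))
exp(-(2.51)) = exp(-2.51) = 0.0813
1 + 0.0813 = 1.0813
1 / 1.0813 = 0.9248

0.9248


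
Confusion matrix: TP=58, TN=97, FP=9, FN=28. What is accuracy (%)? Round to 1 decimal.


Accuracy = (TP + TN) / (TP + TN + FP + FN) * 100
= (58 + 97) / (58 + 97 + 9 + 28)
= 155 / 192
= 0.8073
= 80.7%

80.7


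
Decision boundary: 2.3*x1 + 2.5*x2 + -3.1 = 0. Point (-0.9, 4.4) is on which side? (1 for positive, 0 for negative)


Compute 2.3 * -0.9 + 2.5 * 4.4 + -3.1
= -2.07 + 11.0 + -3.1
= 5.83
Since 5.83 >= 0, the point is on the positive side.

1


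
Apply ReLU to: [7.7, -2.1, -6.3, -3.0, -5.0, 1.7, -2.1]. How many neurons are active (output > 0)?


ReLU(x) = max(0, x) for each element:
ReLU(7.7) = 7.7
ReLU(-2.1) = 0
ReLU(-6.3) = 0
ReLU(-3.0) = 0
ReLU(-5.0) = 0
ReLU(1.7) = 1.7
ReLU(-2.1) = 0
Active neurons (>0): 2

2


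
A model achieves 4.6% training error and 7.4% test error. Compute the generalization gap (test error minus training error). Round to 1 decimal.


Generalization gap = test_error - train_error
= 7.4 - 4.6
= 2.8%
A moderate gap.

2.8


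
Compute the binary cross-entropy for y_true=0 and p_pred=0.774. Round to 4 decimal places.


For y=0: Loss = -log(1-p)
= -log(1 - 0.774)
= -log(0.226)
= -(-1.4872)
= 1.4872

1.4872


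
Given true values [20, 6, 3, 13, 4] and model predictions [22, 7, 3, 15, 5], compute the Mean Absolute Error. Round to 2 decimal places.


Absolute errors: [2, 1, 0, 2, 1]
Sum of absolute errors = 6
MAE = 6 / 5 = 1.20

1.20


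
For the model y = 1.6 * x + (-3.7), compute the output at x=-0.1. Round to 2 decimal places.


y = 1.6 * -0.1 + (-3.7)
= -0.16 + (-3.7)
= -3.86

-3.86


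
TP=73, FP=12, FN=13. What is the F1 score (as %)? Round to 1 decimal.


Precision = TP / (TP + FP) = 73 / 85 = 0.8588
Recall = TP / (TP + FN) = 73 / 86 = 0.8488
F1 = 2 * P * R / (P + R)
= 2 * 0.8588 * 0.8488 / (0.8588 + 0.8488)
= 1.458 / 1.7077
= 0.8538
As percentage: 85.4%

85.4


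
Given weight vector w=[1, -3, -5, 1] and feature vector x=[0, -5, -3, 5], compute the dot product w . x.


Element-wise products:
1 * 0 = 0
-3 * -5 = 15
-5 * -3 = 15
1 * 5 = 5
Sum = 0 + 15 + 15 + 5
= 35

35


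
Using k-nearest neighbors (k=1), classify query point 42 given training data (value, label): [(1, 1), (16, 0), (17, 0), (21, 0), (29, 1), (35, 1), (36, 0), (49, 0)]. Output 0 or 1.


Distances from query 42:
Point 36 (class 0): distance = 6
K=1 nearest neighbors: classes = [0]
Votes for class 1: 0 / 1
Majority vote => class 0

0


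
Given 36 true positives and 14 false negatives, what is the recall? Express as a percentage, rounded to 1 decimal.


Recall = TP / (TP + FN) * 100
= 36 / (36 + 14)
= 36 / 50
= 0.72
= 72.0%

72.0


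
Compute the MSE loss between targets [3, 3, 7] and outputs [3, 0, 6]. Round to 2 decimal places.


Differences: [0, 3, 1]
Squared errors: [0, 9, 1]
Sum of squared errors = 10
MSE = 10 / 3 = 3.33

3.33


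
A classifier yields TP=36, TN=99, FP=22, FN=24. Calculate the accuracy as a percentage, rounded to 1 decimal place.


Accuracy = (TP + TN) / (TP + TN + FP + FN) * 100
= (36 + 99) / (36 + 99 + 22 + 24)
= 135 / 181
= 0.7459
= 74.6%

74.6


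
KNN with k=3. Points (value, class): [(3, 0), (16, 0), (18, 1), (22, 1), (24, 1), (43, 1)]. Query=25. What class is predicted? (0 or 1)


Distances from query 25:
Point 24 (class 1): distance = 1
Point 22 (class 1): distance = 3
Point 18 (class 1): distance = 7
K=3 nearest neighbors: classes = [1, 1, 1]
Votes for class 1: 3 / 3
Majority vote => class 1

1


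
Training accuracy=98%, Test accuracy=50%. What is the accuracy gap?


Gap = train_accuracy - test_accuracy
= 98 - 50
= 48%
This large gap strongly indicates overfitting.

48


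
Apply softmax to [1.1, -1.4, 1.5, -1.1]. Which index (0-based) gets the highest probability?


Softmax is a monotonic transformation, so it preserves the argmax.
We need to find the index of the maximum logit.
Index 0: 1.1
Index 1: -1.4
Index 2: 1.5
Index 3: -1.1
Maximum logit = 1.5 at index 2

2


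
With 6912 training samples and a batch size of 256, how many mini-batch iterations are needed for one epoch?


Iterations per epoch = dataset_size / batch_size
= 6912 / 256
= 27

27


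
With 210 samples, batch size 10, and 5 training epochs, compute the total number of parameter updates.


Iterations per epoch = 210 / 10 = 21
Total updates = iterations_per_epoch * epochs
= 21 * 5
= 105

105


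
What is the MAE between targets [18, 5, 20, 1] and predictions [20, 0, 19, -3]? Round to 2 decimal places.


Absolute errors: [2, 5, 1, 4]
Sum of absolute errors = 12
MAE = 12 / 4 = 3.00

3.00


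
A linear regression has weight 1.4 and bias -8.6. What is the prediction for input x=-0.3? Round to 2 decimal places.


y = 1.4 * -0.3 + (-8.6)
= -0.42 + (-8.6)
= -9.02

-9.02


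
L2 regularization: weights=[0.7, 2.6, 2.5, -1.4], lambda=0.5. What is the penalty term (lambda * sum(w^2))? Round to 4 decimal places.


Squaring each weight:
0.7^2 = 0.49
2.6^2 = 6.76
2.5^2 = 6.25
(-1.4)^2 = 1.96
Sum of squares = 15.46
Penalty = 0.5 * 15.46 = 7.7300

7.7300


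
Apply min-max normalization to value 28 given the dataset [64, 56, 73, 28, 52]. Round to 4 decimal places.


Min = 28, Max = 73
Range = 73 - 28 = 45
Scaled = (x - min) / (max - min)
= (28 - 28) / 45
= 0 / 45
= 0.0000

0.0000


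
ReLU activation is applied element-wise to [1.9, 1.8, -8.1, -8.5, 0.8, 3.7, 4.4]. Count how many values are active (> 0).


ReLU(x) = max(0, x) for each element:
ReLU(1.9) = 1.9
ReLU(1.8) = 1.8
ReLU(-8.1) = 0
ReLU(-8.5) = 0
ReLU(0.8) = 0.8
ReLU(3.7) = 3.7
ReLU(4.4) = 4.4
Active neurons (>0): 5

5


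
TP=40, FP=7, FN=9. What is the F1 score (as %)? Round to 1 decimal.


Precision = TP / (TP + FP) = 40 / 47 = 0.8511
Recall = TP / (TP + FN) = 40 / 49 = 0.8163
F1 = 2 * P * R / (P + R)
= 2 * 0.8511 * 0.8163 / (0.8511 + 0.8163)
= 1.3895 / 1.6674
= 0.8333
As percentage: 83.3%

83.3


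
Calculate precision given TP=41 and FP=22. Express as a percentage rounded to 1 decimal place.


Precision = TP / (TP + FP) * 100
= 41 / (41 + 22)
= 41 / 63
= 0.6508
= 65.1%

65.1


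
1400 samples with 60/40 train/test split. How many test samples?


Train samples = 1400 * 60% = 840
Test samples = 1400 - 840
= 560

560


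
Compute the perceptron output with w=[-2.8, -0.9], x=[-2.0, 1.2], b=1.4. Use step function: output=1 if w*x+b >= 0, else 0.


z = w . x + b
= -2.8*-2.0 + -0.9*1.2 + 1.4
= 5.6 + -1.08 + 1.4
= 4.52 + 1.4
= 5.92
Since z = 5.92 >= 0, output = 1

1


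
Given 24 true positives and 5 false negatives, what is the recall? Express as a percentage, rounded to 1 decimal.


Recall = TP / (TP + FN) * 100
= 24 / (24 + 5)
= 24 / 29
= 0.8276
= 82.8%

82.8


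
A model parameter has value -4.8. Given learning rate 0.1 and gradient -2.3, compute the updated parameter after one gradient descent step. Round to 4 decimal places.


w_new = w_old - lr * gradient
= -4.8 - 0.1 * -2.3
= -4.8 - (-0.23)
= -4.5700

-4.5700


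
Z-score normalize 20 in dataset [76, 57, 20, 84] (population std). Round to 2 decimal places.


Mean = (76 + 57 + 20 + 84) / 4 = 59.25
Variance = sum((x_i - mean)^2) / n = 609.6875
Std = sqrt(609.6875) = 24.6919
Z = (x - mean) / std
= (20 - 59.25) / 24.6919
= -39.25 / 24.6919
= -1.59

-1.59


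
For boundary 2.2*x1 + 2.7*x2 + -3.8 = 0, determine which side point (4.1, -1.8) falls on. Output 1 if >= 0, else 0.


Compute 2.2 * 4.1 + 2.7 * -1.8 + -3.8
= 9.02 + -4.86 + -3.8
= 0.36
Since 0.36 >= 0, the point is on the positive side.

1


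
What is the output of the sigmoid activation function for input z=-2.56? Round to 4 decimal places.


sigmoid(z) = 1 / (1 + exp(-z))
exp(-(-2.56)) = exp(2.56) = 12.9358
1 + 12.9358 = 13.9358
1 / 13.9358 = 0.0718

0.0718


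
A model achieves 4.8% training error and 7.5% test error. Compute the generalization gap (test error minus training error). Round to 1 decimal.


Generalization gap = test_error - train_error
= 7.5 - 4.8
= 2.7%
A moderate gap.

2.7


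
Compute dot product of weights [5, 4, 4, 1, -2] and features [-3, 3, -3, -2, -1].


Element-wise products:
5 * -3 = -15
4 * 3 = 12
4 * -3 = -12
1 * -2 = -2
-2 * -1 = 2
Sum = -15 + 12 + -12 + -2 + 2
= -15

-15


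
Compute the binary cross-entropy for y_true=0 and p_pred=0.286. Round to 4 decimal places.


For y=0: Loss = -log(1-p)
= -log(1 - 0.286)
= -log(0.714)
= -(-0.3369)
= 0.3369

0.3369


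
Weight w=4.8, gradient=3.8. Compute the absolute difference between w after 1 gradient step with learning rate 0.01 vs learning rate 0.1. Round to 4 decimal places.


With lr=0.01: w_new = 4.8 - 0.01 * 3.8 = 4.762
With lr=0.1: w_new = 4.8 - 0.1 * 3.8 = 4.42
Absolute difference = |4.762 - 4.42|
= 0.3420

0.3420


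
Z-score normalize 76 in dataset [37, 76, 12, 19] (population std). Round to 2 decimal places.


Mean = (37 + 76 + 12 + 19) / 4 = 36.0
Variance = sum((x_i - mean)^2) / n = 616.5
Std = sqrt(616.5) = 24.8294
Z = (x - mean) / std
= (76 - 36.0) / 24.8294
= 40.0 / 24.8294
= 1.61

1.61


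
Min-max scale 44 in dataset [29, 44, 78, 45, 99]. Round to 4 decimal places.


Min = 29, Max = 99
Range = 99 - 29 = 70
Scaled = (x - min) / (max - min)
= (44 - 29) / 70
= 15 / 70
= 0.2143

0.2143


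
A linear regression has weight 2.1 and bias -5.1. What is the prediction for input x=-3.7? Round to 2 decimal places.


y = 2.1 * -3.7 + (-5.1)
= -7.77 + (-5.1)
= -12.87

-12.87


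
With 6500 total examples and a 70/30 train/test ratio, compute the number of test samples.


Train samples = 6500 * 70% = 4550
Test samples = 6500 - 4550
= 1950

1950


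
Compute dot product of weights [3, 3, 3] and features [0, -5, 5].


Element-wise products:
3 * 0 = 0
3 * -5 = -15
3 * 5 = 15
Sum = 0 + -15 + 15
= 0

0


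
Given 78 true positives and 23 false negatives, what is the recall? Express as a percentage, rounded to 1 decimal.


Recall = TP / (TP + FN) * 100
= 78 / (78 + 23)
= 78 / 101
= 0.7723
= 77.2%

77.2


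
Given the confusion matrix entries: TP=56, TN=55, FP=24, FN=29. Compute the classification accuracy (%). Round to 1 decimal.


Accuracy = (TP + TN) / (TP + TN + FP + FN) * 100
= (56 + 55) / (56 + 55 + 24 + 29)
= 111 / 164
= 0.6768
= 67.7%

67.7


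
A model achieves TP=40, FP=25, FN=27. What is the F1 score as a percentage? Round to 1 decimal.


Precision = TP / (TP + FP) = 40 / 65 = 0.6154
Recall = TP / (TP + FN) = 40 / 67 = 0.597
F1 = 2 * P * R / (P + R)
= 2 * 0.6154 * 0.597 / (0.6154 + 0.597)
= 0.7348 / 1.2124
= 0.6061
As percentage: 60.6%

60.6


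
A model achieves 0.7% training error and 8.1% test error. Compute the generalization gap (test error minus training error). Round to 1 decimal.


Generalization gap = test_error - train_error
= 8.1 - 0.7
= 7.4%
A moderate gap.

7.4


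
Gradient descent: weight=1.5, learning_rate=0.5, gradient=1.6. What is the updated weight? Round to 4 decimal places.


w_new = w_old - lr * gradient
= 1.5 - 0.5 * 1.6
= 1.5 - (0.8)
= 0.7000

0.7000


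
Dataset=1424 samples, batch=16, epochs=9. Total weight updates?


Iterations per epoch = 1424 / 16 = 89
Total updates = iterations_per_epoch * epochs
= 89 * 9
= 801

801


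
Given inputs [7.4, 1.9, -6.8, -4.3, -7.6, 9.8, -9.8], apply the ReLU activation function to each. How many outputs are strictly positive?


ReLU(x) = max(0, x) for each element:
ReLU(7.4) = 7.4
ReLU(1.9) = 1.9
ReLU(-6.8) = 0
ReLU(-4.3) = 0
ReLU(-7.6) = 0
ReLU(9.8) = 9.8
ReLU(-9.8) = 0
Active neurons (>0): 3

3


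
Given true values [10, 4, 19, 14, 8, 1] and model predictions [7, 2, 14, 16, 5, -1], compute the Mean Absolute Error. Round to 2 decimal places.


Absolute errors: [3, 2, 5, 2, 3, 2]
Sum of absolute errors = 17
MAE = 17 / 6 = 2.83

2.83


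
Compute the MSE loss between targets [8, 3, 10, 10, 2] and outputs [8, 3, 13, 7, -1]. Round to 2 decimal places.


Differences: [0, 0, -3, 3, 3]
Squared errors: [0, 0, 9, 9, 9]
Sum of squared errors = 27
MSE = 27 / 5 = 5.40

5.40


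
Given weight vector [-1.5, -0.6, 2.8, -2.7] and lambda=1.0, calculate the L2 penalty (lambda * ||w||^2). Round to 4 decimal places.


Squaring each weight:
(-1.5)^2 = 2.25
(-0.6)^2 = 0.36
2.8^2 = 7.84
(-2.7)^2 = 7.29
Sum of squares = 17.74
Penalty = 1.0 * 17.74 = 17.7400

17.7400


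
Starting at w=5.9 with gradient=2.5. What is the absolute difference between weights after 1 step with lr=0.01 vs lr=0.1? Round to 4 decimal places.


With lr=0.01: w_new = 5.9 - 0.01 * 2.5 = 5.875
With lr=0.1: w_new = 5.9 - 0.1 * 2.5 = 5.65
Absolute difference = |5.875 - 5.65|
= 0.2250

0.2250


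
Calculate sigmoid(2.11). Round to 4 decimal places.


sigmoid(z) = 1 / (1 + exp(-z))
exp(-(2.11)) = exp(-2.11) = 0.1212
1 + 0.1212 = 1.1212
1 / 1.1212 = 0.8919

0.8919


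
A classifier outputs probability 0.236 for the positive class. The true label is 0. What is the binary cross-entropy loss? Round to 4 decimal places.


For y=0: Loss = -log(1-p)
= -log(1 - 0.236)
= -log(0.764)
= -(-0.2692)
= 0.2692

0.2692


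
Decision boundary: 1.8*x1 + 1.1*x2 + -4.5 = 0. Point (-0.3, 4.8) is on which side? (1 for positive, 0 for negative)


Compute 1.8 * -0.3 + 1.1 * 4.8 + -4.5
= -0.54 + 5.28 + -4.5
= 0.24
Since 0.24 >= 0, the point is on the positive side.

1


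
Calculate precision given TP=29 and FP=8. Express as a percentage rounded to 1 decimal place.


Precision = TP / (TP + FP) * 100
= 29 / (29 + 8)
= 29 / 37
= 0.7838
= 78.4%

78.4


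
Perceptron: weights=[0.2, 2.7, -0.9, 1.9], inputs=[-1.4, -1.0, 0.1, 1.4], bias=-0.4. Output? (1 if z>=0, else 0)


z = w . x + b
= 0.2*-1.4 + 2.7*-1.0 + -0.9*0.1 + 1.9*1.4 + -0.4
= -0.28 + -2.7 + -0.09 + 2.66 + -0.4
= -0.41 + -0.4
= -0.81
Since z = -0.81 < 0, output = 0

0


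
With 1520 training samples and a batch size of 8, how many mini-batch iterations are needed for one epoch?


Iterations per epoch = dataset_size / batch_size
= 1520 / 8
= 190

190


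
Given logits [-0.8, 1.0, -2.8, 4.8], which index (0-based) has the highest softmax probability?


Softmax is a monotonic transformation, so it preserves the argmax.
We need to find the index of the maximum logit.
Index 0: -0.8
Index 1: 1.0
Index 2: -2.8
Index 3: 4.8
Maximum logit = 4.8 at index 3

3


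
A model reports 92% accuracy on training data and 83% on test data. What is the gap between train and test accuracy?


Gap = train_accuracy - test_accuracy
= 92 - 83
= 9%
This moderate gap may indicate mild overfitting.

9


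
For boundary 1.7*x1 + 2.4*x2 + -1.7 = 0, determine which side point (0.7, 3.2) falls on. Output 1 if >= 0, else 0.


Compute 1.7 * 0.7 + 2.4 * 3.2 + -1.7
= 1.19 + 7.68 + -1.7
= 7.17
Since 7.17 >= 0, the point is on the positive side.

1


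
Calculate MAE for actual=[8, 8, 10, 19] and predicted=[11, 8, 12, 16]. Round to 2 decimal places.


Absolute errors: [3, 0, 2, 3]
Sum of absolute errors = 8
MAE = 8 / 4 = 2.00

2.00


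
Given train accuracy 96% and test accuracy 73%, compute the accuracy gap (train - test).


Gap = train_accuracy - test_accuracy
= 96 - 73
= 23%
This large gap strongly indicates overfitting.

23


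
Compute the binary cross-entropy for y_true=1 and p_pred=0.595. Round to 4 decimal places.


For y=1: Loss = -log(p)
= -log(0.595)
= -(-0.5192)
= 0.5192

0.5192


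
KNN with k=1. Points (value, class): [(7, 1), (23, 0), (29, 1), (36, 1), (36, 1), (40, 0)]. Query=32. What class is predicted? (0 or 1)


Distances from query 32:
Point 29 (class 1): distance = 3
K=1 nearest neighbors: classes = [1]
Votes for class 1: 1 / 1
Majority vote => class 1

1


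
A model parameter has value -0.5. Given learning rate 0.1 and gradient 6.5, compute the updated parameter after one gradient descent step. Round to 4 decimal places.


w_new = w_old - lr * gradient
= -0.5 - 0.1 * 6.5
= -0.5 - (0.65)
= -1.1500

-1.1500


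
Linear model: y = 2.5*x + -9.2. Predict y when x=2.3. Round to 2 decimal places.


y = 2.5 * 2.3 + (-9.2)
= 5.75 + (-9.2)
= -3.45

-3.45


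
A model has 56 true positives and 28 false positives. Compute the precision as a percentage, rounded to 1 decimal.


Precision = TP / (TP + FP) * 100
= 56 / (56 + 28)
= 56 / 84
= 0.6667
= 66.7%

66.7
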